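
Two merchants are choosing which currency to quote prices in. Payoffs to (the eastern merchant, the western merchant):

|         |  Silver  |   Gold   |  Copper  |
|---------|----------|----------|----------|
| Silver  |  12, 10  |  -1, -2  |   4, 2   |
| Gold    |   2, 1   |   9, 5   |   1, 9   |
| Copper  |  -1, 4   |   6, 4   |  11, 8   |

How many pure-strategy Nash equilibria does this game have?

2

Both Silver: the eastern merchant gets 12 (best alternative 2); the western merchant gets 10 (best alternative 2). Neither deviates — NE.
Both Copper: the eastern merchant gets 11 (best alternative 4); the western merchant gets 8 (best alternative 4). Neither deviates — NE.
Both Gold is not a NE: the western merchant would switch to Copper (9 > 5).
No other cell survives both best-response checks, so there are 2 pure NE.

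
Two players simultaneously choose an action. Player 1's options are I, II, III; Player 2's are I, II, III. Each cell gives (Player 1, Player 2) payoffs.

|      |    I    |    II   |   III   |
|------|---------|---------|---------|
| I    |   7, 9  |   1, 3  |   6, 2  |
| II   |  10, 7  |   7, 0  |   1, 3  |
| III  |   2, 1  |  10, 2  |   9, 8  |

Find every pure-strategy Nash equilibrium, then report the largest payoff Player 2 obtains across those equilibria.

(II, I) is a pure NE (Player 1: 10 ≥ 7; Player 2: 7 ≥ 3). Player 2 gets 7.
Both III is a pure NE (Player 1: 9 ≥ 6; Player 2: 8 ≥ 2). Player 2 gets 8.
Every other cell has a profitable deviation for at least one player. Highest of {7, 8} is 8.

8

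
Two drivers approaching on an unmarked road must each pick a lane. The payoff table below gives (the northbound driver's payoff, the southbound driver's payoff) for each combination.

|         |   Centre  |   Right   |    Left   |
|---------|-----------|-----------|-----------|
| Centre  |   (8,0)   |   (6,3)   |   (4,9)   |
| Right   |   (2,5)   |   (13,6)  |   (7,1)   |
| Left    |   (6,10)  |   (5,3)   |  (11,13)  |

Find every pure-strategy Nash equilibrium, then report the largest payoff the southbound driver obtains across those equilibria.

13

Both Right is a pure NE (the northbound driver: 13 ≥ 6; the southbound driver: 6 ≥ 5). The southbound driver gets 6.
Both Left is a pure NE (the northbound driver: 11 ≥ 7; the southbound driver: 13 ≥ 10). The southbound driver gets 13.
Every other cell has a profitable deviation for at least one player. Highest of {6, 13} is 13.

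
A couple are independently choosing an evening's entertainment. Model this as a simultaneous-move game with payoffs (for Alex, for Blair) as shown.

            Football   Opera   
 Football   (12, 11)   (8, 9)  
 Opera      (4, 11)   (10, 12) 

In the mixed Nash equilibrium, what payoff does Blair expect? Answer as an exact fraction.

Alex mixes with probability p on Football, chosen so Blair is indifferent: 11p + 11(1−p) = 9p + 12(1−p) gives p = 1/3.
Blair's expected payoff is 11·1/3 + 11·2/3 = 11.

11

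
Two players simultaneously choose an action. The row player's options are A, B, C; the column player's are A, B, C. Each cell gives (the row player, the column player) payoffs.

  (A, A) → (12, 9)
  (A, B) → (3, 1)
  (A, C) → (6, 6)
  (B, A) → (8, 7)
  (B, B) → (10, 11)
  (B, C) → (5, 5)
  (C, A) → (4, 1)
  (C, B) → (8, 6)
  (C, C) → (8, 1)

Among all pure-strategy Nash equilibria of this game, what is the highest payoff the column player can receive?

11

Both A is a pure NE (the row player: 12 ≥ 8; the column player: 9 ≥ 6). The column player gets 9.
Both B is a pure NE (the row player: 10 ≥ 8; the column player: 11 ≥ 7). The column player gets 11.
Every other cell has a profitable deviation for at least one player. Highest of {9, 11} is 11.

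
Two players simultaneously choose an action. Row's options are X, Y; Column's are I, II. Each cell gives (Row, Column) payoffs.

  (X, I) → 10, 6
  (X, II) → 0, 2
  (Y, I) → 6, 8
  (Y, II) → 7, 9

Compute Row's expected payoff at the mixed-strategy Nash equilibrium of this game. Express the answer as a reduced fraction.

Column mixes with probability q on I, chosen so Row is indifferent: 10q + 0(1−q) = 6q + 7(1−q) gives q = 7/11.
Row's expected payoff (from either row, since indifferent) is 10·7/11 + 0·4/11 = 70/11.

70/11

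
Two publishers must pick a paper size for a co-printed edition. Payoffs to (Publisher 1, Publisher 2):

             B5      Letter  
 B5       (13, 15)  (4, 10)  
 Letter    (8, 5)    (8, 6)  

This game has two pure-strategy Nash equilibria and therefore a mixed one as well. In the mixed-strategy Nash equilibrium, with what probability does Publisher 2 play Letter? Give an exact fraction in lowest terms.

5/9

Publisher 2's mix q on B5 must make Publisher 1 indifferent between B5 and Letter.
Publisher 1's payoff from B5: 13q + 4(1−q). From Letter: 8q + 8(1−q).
Set equal: 5q = 4(1−q) → q = 4/9.
Probability on Letter is 1 − 4/9 = 5/9.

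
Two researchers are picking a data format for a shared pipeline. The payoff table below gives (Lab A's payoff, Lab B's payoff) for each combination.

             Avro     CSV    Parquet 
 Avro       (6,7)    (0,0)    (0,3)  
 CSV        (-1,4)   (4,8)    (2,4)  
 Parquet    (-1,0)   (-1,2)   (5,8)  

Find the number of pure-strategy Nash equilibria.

Both Avro: Lab A gets 6 (best alternative -1); Lab B gets 7 (best alternative 3). Neither deviates — NE.
Both CSV: Lab A gets 4 (best alternative 0); Lab B gets 8 (best alternative 4). Neither deviates — NE.
Both Parquet: Lab A gets 5 (best alternative 2); Lab B gets 8 (best alternative 2). Neither deviates — NE.
(Parquet, CSV) is not a NE: Lab A would switch to CSV (4 > -1).
No other cell survives both best-response checks, so there are 3 pure NE.

3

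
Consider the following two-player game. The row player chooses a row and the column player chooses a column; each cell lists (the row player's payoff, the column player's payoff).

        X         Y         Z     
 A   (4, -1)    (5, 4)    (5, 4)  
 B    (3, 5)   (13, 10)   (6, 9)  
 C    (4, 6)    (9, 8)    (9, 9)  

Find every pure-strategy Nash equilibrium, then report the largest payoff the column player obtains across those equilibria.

(B, Y) is a pure NE (the row player: 13 ≥ 9; the column player: 10 ≥ 9). The column player gets 10.
(C, Z) is a pure NE (the row player: 9 ≥ 6; the column player: 9 ≥ 8). The column player gets 9.
Every other cell has a profitable deviation for at least one player. Highest of {10, 9} is 10.

10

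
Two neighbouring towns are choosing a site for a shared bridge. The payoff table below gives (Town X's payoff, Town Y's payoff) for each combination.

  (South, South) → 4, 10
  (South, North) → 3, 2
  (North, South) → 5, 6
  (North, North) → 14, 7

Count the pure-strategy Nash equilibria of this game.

Both North: Town X gets 14 (best alternative 3); Town Y gets 7 (best alternative 6). Neither deviates — NE.
Both South is not a NE: Town X would switch to North (5 > 4).
No other cell survives both best-response checks, so there is 1 pure NE.

1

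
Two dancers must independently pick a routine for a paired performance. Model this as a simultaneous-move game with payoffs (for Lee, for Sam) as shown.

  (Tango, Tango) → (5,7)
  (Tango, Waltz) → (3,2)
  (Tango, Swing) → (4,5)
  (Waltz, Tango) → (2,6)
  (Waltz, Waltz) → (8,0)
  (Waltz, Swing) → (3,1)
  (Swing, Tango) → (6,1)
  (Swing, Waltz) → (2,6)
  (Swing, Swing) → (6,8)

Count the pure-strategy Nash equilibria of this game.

1

Both Swing: Lee gets 6 (best alternative 4); Sam gets 8 (best alternative 6). Neither deviates — NE.
Both Tango is not a NE: Lee would switch to Swing (6 > 5).
No other cell survives both best-response checks, so there is 1 pure NE.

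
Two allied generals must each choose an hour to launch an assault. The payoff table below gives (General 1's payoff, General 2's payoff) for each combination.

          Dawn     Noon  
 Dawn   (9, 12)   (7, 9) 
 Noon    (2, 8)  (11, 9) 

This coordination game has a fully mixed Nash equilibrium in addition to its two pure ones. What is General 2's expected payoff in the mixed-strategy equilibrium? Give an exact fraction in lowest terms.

9

General 1 mixes with probability p on Dawn, chosen so General 2 is indifferent: 12p + 8(1−p) = 9p + 9(1−p) gives p = 1/4.
General 2's expected payoff is 12·1/4 + 8·3/4 = 9.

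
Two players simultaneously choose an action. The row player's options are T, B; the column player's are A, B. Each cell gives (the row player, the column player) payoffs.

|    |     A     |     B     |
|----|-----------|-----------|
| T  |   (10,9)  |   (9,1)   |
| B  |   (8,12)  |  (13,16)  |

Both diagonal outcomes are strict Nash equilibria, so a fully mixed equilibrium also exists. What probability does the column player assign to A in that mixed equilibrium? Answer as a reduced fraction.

2/3

The column player's mix q on A must make the row player indifferent between T and B.
The row player's payoff from T: 10q + 9(1−q). From B: 8q + 13(1−q).
Set equal: 2q = 4(1−q) → q = 4/6 = 2/3.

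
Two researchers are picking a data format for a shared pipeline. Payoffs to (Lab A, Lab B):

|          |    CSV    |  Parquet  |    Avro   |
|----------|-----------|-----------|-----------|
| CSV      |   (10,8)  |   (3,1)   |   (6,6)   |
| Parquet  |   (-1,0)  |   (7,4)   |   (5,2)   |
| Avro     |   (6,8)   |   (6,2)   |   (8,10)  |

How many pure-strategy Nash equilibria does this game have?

3

Both CSV: Lab A gets 10 (best alternative 6); Lab B gets 8 (best alternative 6). Neither deviates — NE.
Both Parquet: Lab A gets 7 (best alternative 6); Lab B gets 4 (best alternative 2). Neither deviates — NE.
Both Avro: Lab A gets 8 (best alternative 6); Lab B gets 10 (best alternative 8). Neither deviates — NE.
(Avro, Parquet) is not a NE: Lab A would switch to Parquet (7 > 6).
No other cell survives both best-response checks, so there are 3 pure NE.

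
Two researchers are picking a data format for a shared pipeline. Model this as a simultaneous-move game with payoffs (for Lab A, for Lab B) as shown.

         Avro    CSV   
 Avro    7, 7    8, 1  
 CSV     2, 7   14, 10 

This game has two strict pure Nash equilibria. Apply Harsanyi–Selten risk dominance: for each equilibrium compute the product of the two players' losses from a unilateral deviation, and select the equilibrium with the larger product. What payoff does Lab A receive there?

At both Avro: Lab A loses 7 − 2 = 5 by deviating; Lab B loses 7 − 1 = 6. Product = 5·6 = 30.
At both CSV: Lab A loses 14 − 8 = 6 by deviating; Lab B loses 10 − 7 = 3. Product = 6·3 = 18.
30 > 18, so both Avro is risk-dominant. Lab A's payoff there is 7.

7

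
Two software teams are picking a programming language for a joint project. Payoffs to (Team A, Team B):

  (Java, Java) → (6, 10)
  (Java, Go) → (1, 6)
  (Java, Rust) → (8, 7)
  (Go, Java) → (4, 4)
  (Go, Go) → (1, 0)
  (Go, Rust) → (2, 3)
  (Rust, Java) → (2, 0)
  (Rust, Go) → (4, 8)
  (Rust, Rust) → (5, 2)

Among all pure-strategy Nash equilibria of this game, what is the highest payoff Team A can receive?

Both Java is a pure NE (Team A: 6 ≥ 4; Team B: 10 ≥ 7). Team A gets 6.
(Rust, Go) is a pure NE (Team A: 4 ≥ 1; Team B: 8 ≥ 2). Team A gets 4.
Every other cell has a profitable deviation for at least one player. Highest of {6, 4} is 6.

6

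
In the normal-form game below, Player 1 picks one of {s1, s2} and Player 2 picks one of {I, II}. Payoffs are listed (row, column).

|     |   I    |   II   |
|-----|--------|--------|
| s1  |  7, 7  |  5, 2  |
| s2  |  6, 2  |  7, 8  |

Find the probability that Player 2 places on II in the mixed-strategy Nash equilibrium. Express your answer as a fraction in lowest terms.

1/3

Player 2's mix q on I must make Player 1 indifferent between s1 and s2.
Player 1's payoff from s1: 7q + 5(1−q). From s2: 6q + 7(1−q).
Set equal: 1q = 2(1−q) → q = 2/3.
Probability on II is 1 − 2/3 = 1/3.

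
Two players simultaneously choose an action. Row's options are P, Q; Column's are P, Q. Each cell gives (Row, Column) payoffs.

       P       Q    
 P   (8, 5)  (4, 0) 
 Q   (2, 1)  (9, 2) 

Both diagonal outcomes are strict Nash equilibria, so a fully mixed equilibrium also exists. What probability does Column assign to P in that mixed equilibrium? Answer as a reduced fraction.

5/11

Column's mix q on P must make Row indifferent between P and Q.
Row's payoff from P: 8q + 4(1−q). From Q: 2q + 9(1−q).
Set equal: 6q = 5(1−q) → q = 5/11.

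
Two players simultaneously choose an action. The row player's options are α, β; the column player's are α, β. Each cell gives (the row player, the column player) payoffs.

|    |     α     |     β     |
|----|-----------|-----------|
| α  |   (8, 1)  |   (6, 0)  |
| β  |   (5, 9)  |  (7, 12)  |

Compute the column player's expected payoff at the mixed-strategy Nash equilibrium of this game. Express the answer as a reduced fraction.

The row player mixes with probability p on α, chosen so the column player is indifferent: 1p + 9(1−p) = 0p + 12(1−p) gives p = 3/4.
The column player's expected payoff is 1·3/4 + 9·1/4 = 3.

3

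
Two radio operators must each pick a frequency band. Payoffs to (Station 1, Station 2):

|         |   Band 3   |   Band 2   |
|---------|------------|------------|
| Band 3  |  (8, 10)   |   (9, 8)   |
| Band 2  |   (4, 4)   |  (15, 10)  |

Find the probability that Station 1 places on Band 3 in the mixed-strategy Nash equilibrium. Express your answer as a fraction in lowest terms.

Station 1's mix p on Band 3 must make Station 2 indifferent between Band 3 and Band 2.
Station 2's payoff from Band 3: 10p + 4(1−p). From Band 2: 8p + 10(1−p).
Set equal: 2p = 6(1−p) → p = 6/8 = 3/4.

3/4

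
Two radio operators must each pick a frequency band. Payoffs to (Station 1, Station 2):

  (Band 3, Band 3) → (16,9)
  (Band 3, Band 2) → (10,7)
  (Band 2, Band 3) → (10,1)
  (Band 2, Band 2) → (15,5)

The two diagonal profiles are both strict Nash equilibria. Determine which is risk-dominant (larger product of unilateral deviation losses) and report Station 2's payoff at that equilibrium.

At both Band 3: Station 1 loses 16 − 10 = 6 by deviating; Station 2 loses 9 − 7 = 2. Product = 6·2 = 12.
At both Band 2: Station 1 loses 15 − 10 = 5 by deviating; Station 2 loses 5 − 1 = 4. Product = 5·4 = 20.
20 > 12, so both Band 2 is risk-dominant. Station 2's payoff there is 5.

5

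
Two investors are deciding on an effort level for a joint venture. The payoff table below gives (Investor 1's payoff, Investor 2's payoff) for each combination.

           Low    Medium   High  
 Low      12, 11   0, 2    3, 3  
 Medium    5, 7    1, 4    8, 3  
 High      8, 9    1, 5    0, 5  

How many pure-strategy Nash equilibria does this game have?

1

Both Low: Investor 1 gets 12 (best alternative 8); Investor 2 gets 11 (best alternative 3). Neither deviates — NE.
Both Medium is not a NE: Investor 2 would switch to Low (7 > 4).
No other cell survives both best-response checks, so there is 1 pure NE.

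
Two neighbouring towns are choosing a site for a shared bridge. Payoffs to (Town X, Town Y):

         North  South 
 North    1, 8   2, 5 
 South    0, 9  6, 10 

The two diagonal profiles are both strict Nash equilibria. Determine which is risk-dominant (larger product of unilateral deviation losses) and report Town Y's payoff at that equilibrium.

10

At both North: Town X loses 1 − 0 = 1 by deviating; Town Y loses 8 − 5 = 3. Product = 1·3 = 3.
At both South: Town X loses 6 − 2 = 4 by deviating; Town Y loses 10 − 9 = 1. Product = 4·1 = 4.
4 > 3, so both South is risk-dominant. Town Y's payoff there is 10.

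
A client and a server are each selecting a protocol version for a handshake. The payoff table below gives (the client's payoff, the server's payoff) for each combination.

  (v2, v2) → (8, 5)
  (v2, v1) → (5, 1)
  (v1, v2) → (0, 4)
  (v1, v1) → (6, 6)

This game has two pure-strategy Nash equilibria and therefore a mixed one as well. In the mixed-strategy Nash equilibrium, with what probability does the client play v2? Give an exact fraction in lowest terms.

The client's mix p on v2 must make the server indifferent between v2 and v1.
The server's payoff from v2: 5p + 4(1−p). From v1: 1p + 6(1−p).
Set equal: 4p = 2(1−p) → p = 2/6 = 1/3.

1/3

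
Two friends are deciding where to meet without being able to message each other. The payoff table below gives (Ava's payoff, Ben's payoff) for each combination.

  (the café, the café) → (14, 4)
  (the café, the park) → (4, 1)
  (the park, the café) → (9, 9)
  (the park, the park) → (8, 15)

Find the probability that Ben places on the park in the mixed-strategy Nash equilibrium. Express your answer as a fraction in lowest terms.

Ben's mix q on the café must make Ava indifferent between the café and the park.
Ava's payoff from the café: 14q + 4(1−q). From the park: 9q + 8(1−q).
Set equal: 5q = 4(1−q) → q = 4/9.
Probability on the park is 1 − 4/9 = 5/9.

5/9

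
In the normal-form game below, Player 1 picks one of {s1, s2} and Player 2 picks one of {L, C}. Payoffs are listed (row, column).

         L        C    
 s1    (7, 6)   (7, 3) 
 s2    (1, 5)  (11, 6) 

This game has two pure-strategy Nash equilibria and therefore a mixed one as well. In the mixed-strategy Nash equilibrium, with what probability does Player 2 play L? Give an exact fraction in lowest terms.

Player 2's mix q on L must make Player 1 indifferent between s1 and s2.
Player 1's payoff from s1: 7q + 7(1−q). From s2: 1q + 11(1−q).
Set equal: 6q = 4(1−q) → q = 4/10 = 2/5.

2/5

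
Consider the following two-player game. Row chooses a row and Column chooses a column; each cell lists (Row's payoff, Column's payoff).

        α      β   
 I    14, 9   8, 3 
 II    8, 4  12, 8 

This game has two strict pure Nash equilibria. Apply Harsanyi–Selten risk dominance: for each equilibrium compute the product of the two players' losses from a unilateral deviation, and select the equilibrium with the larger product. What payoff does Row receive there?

14

At (I, α): Row loses 14 − 8 = 6 by deviating; Column loses 9 − 3 = 6. Product = 6·6 = 36.
At (II, β): Row loses 12 − 8 = 4 by deviating; Column loses 8 − 4 = 4. Product = 4·4 = 16.
36 > 16, so (I, α) is risk-dominant. Row's payoff there is 14.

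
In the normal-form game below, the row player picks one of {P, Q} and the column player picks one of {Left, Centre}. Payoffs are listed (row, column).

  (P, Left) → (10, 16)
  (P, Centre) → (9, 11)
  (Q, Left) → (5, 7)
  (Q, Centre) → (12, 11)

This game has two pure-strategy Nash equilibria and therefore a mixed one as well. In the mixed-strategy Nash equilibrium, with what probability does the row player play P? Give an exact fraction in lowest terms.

4/9

The row player's mix p on P must make the column player indifferent between Left and Centre.
The column player's payoff from Left: 16p + 7(1−p). From Centre: 11p + 11(1−p).
Set equal: 5p = 4(1−p) → p = 4/9.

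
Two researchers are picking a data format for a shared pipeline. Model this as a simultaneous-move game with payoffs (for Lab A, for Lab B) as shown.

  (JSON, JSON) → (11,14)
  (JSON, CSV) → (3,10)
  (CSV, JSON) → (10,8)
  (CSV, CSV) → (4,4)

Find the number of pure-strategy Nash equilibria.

Both JSON: Lab A gets 11 (best alternative 10); Lab B gets 14 (best alternative 10). Neither deviates — NE.
Both CSV is not a NE: Lab B would switch to JSON (8 > 4).
No other cell survives both best-response checks, so there is 1 pure NE.

1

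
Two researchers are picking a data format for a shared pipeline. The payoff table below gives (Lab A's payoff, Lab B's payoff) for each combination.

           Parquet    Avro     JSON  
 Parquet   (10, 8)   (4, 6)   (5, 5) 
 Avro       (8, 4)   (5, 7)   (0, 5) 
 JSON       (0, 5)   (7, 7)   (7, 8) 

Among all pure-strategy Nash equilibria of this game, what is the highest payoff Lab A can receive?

10

Both Parquet is a pure NE (Lab A: 10 ≥ 8; Lab B: 8 ≥ 6). Lab A gets 10.
Both JSON is a pure NE (Lab A: 7 ≥ 5; Lab B: 8 ≥ 7). Lab A gets 7.
Every other cell has a profitable deviation for at least one player. Highest of {10, 7} is 10.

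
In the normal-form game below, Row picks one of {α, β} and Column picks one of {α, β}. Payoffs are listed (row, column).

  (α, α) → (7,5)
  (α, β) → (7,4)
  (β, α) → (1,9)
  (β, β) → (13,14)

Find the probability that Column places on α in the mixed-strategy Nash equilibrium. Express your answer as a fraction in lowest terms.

Column's mix q on α must make Row indifferent between α and β.
Row's payoff from α: 7q + 7(1−q). From β: 1q + 13(1−q).
Set equal: 6q = 6(1−q) → q = 6/12 = 1/2.

1/2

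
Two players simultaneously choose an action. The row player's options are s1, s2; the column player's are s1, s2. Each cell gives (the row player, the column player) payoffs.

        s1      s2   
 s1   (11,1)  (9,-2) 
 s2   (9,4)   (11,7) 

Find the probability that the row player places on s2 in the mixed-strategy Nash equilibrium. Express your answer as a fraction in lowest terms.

The row player's mix p on s1 must make the column player indifferent between s1 and s2.
The column player's payoff from s1: 1p + 4(1−p). From s2: (-2)p + 7(1−p).
Set equal: 3p = 3(1−p) → p = 3/6 = 1/2.
Probability on s2 is 1 − 1/2 = 1/2.

1/2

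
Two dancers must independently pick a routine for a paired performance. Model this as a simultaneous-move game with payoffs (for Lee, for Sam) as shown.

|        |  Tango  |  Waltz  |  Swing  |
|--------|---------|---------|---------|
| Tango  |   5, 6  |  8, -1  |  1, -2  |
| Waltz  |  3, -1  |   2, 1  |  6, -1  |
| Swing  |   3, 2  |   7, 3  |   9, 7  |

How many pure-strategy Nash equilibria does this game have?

2

Both Tango: Lee gets 5 (best alternative 3); Sam gets 6 (best alternative -1). Neither deviates — NE.
Both Swing: Lee gets 9 (best alternative 6); Sam gets 7 (best alternative 3). Neither deviates — NE.
Both Waltz is not a NE: Lee would switch to Tango (8 > 2).
No other cell survives both best-response checks, so there are 2 pure NE.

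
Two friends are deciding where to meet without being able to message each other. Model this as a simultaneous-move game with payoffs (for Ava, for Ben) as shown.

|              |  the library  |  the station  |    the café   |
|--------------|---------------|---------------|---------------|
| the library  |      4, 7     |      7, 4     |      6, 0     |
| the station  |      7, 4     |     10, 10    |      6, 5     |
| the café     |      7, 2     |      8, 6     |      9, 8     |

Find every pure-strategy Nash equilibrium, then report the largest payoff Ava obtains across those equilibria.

Both the station is a pure NE (Ava: 10 ≥ 8; Ben: 10 ≥ 5). Ava gets 10.
Both the café is a pure NE (Ava: 9 ≥ 6; Ben: 8 ≥ 6). Ava gets 9.
Every other cell has a profitable deviation for at least one player. Highest of {10, 9} is 10.

10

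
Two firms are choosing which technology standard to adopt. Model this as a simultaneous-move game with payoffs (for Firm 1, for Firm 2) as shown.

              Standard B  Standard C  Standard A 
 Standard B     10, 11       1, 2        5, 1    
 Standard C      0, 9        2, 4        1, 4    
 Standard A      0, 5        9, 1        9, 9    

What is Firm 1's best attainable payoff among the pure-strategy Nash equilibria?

Both Standard B is a pure NE (Firm 1: 10 ≥ 0; Firm 2: 11 ≥ 2). Firm 1 gets 10.
Both Standard A is a pure NE (Firm 1: 9 ≥ 5; Firm 2: 9 ≥ 5). Firm 1 gets 9.
Every other cell has a profitable deviation for at least one player. Highest of {10, 9} is 10.

10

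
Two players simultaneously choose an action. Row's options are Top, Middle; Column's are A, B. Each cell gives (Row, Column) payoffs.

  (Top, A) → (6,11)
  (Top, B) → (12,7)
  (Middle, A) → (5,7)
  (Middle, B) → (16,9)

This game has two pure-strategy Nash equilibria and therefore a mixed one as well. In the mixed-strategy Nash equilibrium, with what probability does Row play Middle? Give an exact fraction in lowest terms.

2/3

Row's mix p on Top must make Column indifferent between A and B.
Column's payoff from A: 11p + 7(1−p). From B: 7p + 9(1−p).
Set equal: 4p = 2(1−p) → p = 2/6 = 1/3.
Probability on Middle is 1 − 1/3 = 2/3.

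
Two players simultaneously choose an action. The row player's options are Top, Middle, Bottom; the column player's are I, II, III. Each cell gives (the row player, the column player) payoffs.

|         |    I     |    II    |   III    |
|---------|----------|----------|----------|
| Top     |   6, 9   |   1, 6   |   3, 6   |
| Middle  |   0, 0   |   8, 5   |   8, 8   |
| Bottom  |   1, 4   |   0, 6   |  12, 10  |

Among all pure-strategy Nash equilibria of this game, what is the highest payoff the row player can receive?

(Top, I) is a pure NE (the row player: 6 ≥ 1; the column player: 9 ≥ 6). The row player gets 6.
(Bottom, III) is a pure NE (the row player: 12 ≥ 8; the column player: 10 ≥ 6). The row player gets 12.
Every other cell has a profitable deviation for at least one player. Highest of {6, 12} is 12.

12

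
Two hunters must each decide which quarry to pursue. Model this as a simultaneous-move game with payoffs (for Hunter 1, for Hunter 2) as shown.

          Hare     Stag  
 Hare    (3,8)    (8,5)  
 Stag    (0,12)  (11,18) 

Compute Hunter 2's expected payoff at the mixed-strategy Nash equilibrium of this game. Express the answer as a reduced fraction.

28/3

Hunter 1 mixes with probability p on Hare, chosen so Hunter 2 is indifferent: 8p + 12(1−p) = 5p + 18(1−p) gives p = 2/3.
Hunter 2's expected payoff is 8·2/3 + 12·1/3 = 28/3.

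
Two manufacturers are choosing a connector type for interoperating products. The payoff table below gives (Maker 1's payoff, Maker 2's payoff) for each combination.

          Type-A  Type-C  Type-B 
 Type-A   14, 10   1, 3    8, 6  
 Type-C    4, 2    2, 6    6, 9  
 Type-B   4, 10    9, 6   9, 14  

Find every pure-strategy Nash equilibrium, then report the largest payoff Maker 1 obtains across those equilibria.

Both Type-A is a pure NE (Maker 1: 14 ≥ 4; Maker 2: 10 ≥ 6). Maker 1 gets 14.
Both Type-B is a pure NE (Maker 1: 9 ≥ 8; Maker 2: 14 ≥ 10). Maker 1 gets 9.
Every other cell has a profitable deviation for at least one player. Highest of {14, 9} is 14.

14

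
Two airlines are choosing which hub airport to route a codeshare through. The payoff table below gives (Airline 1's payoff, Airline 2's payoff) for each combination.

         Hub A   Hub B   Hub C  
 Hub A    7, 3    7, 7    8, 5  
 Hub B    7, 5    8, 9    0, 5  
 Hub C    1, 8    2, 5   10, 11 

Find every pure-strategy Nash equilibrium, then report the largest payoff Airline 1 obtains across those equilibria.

10

Both Hub B is a pure NE (Airline 1: 8 ≥ 7; Airline 2: 9 ≥ 5). Airline 1 gets 8.
Both Hub C is a pure NE (Airline 1: 10 ≥ 8; Airline 2: 11 ≥ 8). Airline 1 gets 10.
Every other cell has a profitable deviation for at least one player. Highest of {8, 10} is 10.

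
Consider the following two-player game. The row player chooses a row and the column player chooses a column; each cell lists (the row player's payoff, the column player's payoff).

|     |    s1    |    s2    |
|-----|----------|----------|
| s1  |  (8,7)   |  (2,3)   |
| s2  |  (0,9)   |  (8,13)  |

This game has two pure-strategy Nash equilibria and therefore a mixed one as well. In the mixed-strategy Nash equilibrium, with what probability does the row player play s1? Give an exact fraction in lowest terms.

The row player's mix p on s1 must make the column player indifferent between s1 and s2.
The column player's payoff from s1: 7p + 9(1−p). From s2: 3p + 13(1−p).
Set equal: 4p = 4(1−p) → p = 4/8 = 1/2.

1/2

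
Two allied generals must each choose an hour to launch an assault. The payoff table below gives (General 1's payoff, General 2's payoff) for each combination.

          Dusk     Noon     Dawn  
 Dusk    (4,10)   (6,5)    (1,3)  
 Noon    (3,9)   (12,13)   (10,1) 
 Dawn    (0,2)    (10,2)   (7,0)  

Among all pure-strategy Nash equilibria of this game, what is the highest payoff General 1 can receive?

Both Dusk is a pure NE (General 1: 4 ≥ 3; General 2: 10 ≥ 5). General 1 gets 4.
Both Noon is a pure NE (General 1: 12 ≥ 10; General 2: 13 ≥ 9). General 1 gets 12.
Every other cell has a profitable deviation for at least one player. Highest of {4, 12} is 12.

12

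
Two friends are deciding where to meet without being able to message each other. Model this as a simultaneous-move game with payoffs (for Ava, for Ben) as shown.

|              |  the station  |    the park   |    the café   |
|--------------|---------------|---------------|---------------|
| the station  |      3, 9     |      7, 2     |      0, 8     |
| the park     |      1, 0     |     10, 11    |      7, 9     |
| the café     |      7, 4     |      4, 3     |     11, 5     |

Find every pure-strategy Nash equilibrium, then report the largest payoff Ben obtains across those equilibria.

Both the park is a pure NE (Ava: 10 ≥ 7; Ben: 11 ≥ 9). Ben gets 11.
Both the café is a pure NE (Ava: 11 ≥ 7; Ben: 5 ≥ 4). Ben gets 5.
Every other cell has a profitable deviation for at least one player. Highest of {11, 5} is 11.

11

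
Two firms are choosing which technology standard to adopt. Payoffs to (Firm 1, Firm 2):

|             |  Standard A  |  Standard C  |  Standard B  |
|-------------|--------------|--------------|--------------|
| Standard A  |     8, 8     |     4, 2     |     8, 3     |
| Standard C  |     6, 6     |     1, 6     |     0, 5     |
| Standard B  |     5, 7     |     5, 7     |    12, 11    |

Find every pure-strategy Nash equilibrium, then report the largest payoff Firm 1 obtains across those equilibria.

12

Both Standard A is a pure NE (Firm 1: 8 ≥ 6; Firm 2: 8 ≥ 3). Firm 1 gets 8.
Both Standard B is a pure NE (Firm 1: 12 ≥ 8; Firm 2: 11 ≥ 7). Firm 1 gets 12.
Every other cell has a profitable deviation for at least one player. Highest of {8, 12} is 12.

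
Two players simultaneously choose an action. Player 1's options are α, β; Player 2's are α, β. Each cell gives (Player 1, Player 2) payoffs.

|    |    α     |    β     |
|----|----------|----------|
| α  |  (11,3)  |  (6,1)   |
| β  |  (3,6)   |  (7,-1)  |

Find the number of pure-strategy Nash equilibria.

1

Both α: Player 1 gets 11 (best alternative 3); Player 2 gets 3 (best alternative 1). Neither deviates — NE.
Both β is not a NE: Player 2 would switch to α (6 > -1).
No other cell survives both best-response checks, so there is 1 pure NE.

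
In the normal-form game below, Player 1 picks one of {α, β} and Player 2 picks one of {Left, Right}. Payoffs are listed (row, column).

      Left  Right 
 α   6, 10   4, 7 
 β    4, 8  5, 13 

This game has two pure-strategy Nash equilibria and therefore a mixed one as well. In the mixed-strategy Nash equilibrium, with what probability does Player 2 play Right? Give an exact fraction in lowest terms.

2/3

Player 2's mix q on Left must make Player 1 indifferent between α and β.
Player 1's payoff from α: 6q + 4(1−q). From β: 4q + 5(1−q).
Set equal: 2q = 1(1−q) → q = 1/3.
Probability on Right is 1 − 1/3 = 2/3.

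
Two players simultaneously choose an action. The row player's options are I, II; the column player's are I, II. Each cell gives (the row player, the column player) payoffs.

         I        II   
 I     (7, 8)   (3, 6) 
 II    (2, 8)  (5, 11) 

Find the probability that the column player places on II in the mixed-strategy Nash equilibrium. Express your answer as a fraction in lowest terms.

The column player's mix q on I must make the row player indifferent between I and II.
The row player's payoff from I: 7q + 3(1−q). From II: 2q + 5(1−q).
Set equal: 5q = 2(1−q) → q = 2/7.
Probability on II is 1 − 2/7 = 5/7.

5/7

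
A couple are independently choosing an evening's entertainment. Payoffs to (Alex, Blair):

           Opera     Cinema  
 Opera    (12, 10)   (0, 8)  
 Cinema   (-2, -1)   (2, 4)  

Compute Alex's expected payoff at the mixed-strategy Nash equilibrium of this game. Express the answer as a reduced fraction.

3/2

Blair mixes with probability q on Opera, chosen so Alex is indifferent: 12q + 0(1−q) = (-2)q + 2(1−q) gives q = 1/8.
Alex's expected payoff (from either row, since indifferent) is 12·1/8 + 0·7/8 = 3/2.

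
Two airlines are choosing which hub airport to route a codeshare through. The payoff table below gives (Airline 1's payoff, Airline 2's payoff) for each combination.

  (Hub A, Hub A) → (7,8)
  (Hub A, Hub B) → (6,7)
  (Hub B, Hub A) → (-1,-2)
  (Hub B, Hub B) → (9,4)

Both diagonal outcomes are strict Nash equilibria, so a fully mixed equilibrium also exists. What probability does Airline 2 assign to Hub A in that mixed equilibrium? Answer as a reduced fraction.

Airline 2's mix q on Hub A must make Airline 1 indifferent between Hub A and Hub B.
Airline 1's payoff from Hub A: 7q + 6(1−q). From Hub B: (-1)q + 9(1−q).
Set equal: 8q = 3(1−q) → q = 3/11.

3/11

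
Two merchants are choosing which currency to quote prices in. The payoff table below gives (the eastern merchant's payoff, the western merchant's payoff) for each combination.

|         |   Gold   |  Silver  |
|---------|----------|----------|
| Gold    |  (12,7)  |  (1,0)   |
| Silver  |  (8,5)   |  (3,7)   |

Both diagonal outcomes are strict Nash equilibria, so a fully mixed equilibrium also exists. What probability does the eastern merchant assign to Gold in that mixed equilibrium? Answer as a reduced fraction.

2/9

The eastern merchant's mix p on Gold must make the western merchant indifferent between Gold and Silver.
The western merchant's payoff from Gold: 7p + 5(1−p). From Silver: 0p + 7(1−p).
Set equal: 7p = 2(1−p) → p = 2/9.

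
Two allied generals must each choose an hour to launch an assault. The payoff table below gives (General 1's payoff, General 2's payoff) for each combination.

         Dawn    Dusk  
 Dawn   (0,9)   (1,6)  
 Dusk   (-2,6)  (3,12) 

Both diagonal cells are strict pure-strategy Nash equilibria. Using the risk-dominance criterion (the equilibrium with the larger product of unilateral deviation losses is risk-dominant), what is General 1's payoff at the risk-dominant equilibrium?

At both Dawn: General 1 loses 0 − (-2) = 2 by deviating; General 2 loses 9 − 6 = 3. Product = 2·3 = 6.
At both Dusk: General 1 loses 3 − 1 = 2 by deviating; General 2 loses 12 − 6 = 6. Product = 2·6 = 12.
12 > 6, so both Dusk is risk-dominant. General 1's payoff there is 3.

3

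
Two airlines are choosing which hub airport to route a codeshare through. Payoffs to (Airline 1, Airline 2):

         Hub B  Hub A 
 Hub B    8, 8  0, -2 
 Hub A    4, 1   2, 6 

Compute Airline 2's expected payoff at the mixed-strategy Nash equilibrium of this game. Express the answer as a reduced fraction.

10/3

Airline 1 mixes with probability p on Hub B, chosen so Airline 2 is indifferent: 8p + 1(1−p) = (-2)p + 6(1−p) gives p = 1/3.
Airline 2's expected payoff is 8·1/3 + 1·2/3 = 10/3.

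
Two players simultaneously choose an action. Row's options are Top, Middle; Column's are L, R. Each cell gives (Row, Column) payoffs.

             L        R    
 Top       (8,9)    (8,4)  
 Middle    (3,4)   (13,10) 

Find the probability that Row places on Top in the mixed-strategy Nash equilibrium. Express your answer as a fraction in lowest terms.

Row's mix p on Top must make Column indifferent between L and R.
Column's payoff from L: 9p + 4(1−p). From R: 4p + 10(1−p).
Set equal: 5p = 6(1−p) → p = 6/11.

6/11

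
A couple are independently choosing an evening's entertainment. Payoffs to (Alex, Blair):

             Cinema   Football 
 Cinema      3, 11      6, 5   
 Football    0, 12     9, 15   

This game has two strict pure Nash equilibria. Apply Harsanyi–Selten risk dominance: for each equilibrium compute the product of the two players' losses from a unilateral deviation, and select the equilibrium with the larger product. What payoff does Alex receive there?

3

At both Cinema: Alex loses 3 − 0 = 3 by deviating; Blair loses 11 − 5 = 6. Product = 3·6 = 18.
At both Football: Alex loses 9 − 6 = 3 by deviating; Blair loses 15 − 12 = 3. Product = 3·3 = 9.
18 > 9, so both Cinema is risk-dominant. Alex's payoff there is 3.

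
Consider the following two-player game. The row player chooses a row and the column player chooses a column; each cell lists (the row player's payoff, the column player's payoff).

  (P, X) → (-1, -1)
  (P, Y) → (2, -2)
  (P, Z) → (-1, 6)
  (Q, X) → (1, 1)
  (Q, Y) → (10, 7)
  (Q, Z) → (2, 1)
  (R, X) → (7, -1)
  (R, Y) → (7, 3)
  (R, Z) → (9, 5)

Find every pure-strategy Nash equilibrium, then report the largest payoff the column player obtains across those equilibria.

(Q, Y) is a pure NE (the row player: 10 ≥ 7; the column player: 7 ≥ 1). The column player gets 7.
(R, Z) is a pure NE (the row player: 9 ≥ 2; the column player: 5 ≥ 3). The column player gets 5.
Every other cell has a profitable deviation for at least one player. Highest of {7, 5} is 7.

7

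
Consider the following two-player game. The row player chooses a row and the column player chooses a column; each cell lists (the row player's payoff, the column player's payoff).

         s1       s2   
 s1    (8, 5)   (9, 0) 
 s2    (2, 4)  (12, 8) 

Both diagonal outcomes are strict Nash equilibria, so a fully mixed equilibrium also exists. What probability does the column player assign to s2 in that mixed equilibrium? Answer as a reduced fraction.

The column player's mix q on s1 must make the row player indifferent between s1 and s2.
The row player's payoff from s1: 8q + 9(1−q). From s2: 2q + 12(1−q).
Set equal: 6q = 3(1−q) → q = 3/9 = 1/3.
Probability on s2 is 1 − 1/3 = 2/3.

2/3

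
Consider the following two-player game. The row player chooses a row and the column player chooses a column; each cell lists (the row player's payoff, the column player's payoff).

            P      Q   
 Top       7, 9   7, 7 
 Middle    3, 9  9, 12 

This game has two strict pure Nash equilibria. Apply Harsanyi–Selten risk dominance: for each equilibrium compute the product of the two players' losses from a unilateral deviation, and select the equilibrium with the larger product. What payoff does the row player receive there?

7

At (Top, P): the row player loses 7 − 3 = 4 by deviating; the column player loses 9 − 7 = 2. Product = 4·2 = 8.
At (Middle, Q): the row player loses 9 − 7 = 2 by deviating; the column player loses 12 − 9 = 3. Product = 2·3 = 6.
8 > 6, so (Top, P) is risk-dominant. The row player's payoff there is 7.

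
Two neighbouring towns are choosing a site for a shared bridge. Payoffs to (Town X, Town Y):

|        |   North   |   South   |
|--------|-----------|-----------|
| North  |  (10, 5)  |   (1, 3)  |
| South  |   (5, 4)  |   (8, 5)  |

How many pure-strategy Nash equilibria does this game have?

Both North: Town X gets 10 (best alternative 5); Town Y gets 5 (best alternative 3). Neither deviates — NE.
Both South: Town X gets 8 (best alternative 1); Town Y gets 5 (best alternative 4). Neither deviates — NE.
(North, South) is not a NE: Town X would switch to South (8 > 1).
No other cell survives both best-response checks, so there are 2 pure NE.

2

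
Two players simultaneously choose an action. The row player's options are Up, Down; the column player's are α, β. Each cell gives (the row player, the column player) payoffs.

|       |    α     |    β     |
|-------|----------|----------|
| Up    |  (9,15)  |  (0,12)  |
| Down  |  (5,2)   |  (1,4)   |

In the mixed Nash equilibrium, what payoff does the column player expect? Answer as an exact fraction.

The row player mixes with probability p on Up, chosen so the column player is indifferent: 15p + 2(1−p) = 12p + 4(1−p) gives p = 2/5.
The column player's expected payoff is 15·2/5 + 2·3/5 = 36/5.

36/5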